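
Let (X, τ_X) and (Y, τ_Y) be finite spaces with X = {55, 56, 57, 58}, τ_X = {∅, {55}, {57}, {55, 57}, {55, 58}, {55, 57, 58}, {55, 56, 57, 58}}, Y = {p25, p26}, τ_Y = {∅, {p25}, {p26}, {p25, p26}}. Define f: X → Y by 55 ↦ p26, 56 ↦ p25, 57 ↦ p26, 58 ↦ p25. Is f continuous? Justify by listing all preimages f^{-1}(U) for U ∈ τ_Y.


f is NOT continuous.

Compute f^{-1}(U) for each U ∈ τ_Y:
  U = ∅: f^{-1}(U) = ∅ ∈ τ_X ✓.
  U = {p25}: f^{-1}(U) = {56, 58} ∉ τ_X ✗.
  U = {p26}: f^{-1}(U) = {55, 57} ∈ τ_X ✓.
  U = {p25, p26}: f^{-1}(U) = {55, 56, 57, 58} ∈ τ_X ✓.
Found U = {p25} with f^{-1}(U) = {56, 58} not in τ_X. Therefore f is NOT continuous.


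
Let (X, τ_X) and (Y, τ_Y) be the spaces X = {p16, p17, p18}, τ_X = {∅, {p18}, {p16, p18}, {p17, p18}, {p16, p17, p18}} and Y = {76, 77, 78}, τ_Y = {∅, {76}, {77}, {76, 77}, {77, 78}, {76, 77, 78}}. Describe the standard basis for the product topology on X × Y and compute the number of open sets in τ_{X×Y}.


Basis B = {∅ × ∅, {p18} × {76}, {p18} × {77}, {p16, p18} × {76}, {p16, p18} × {77}, {p17, p18} × {76}, {p17, p18} × {77}, {p18} × {76, 77}, {p18} × {77, 78}, {p16, p17, p18} × {76}, {p16, p17, p18} × {77}, {p18} × {76, 77, 78}, {p16, p18} × {76, 77}, {p16, p18} × {77, 78}, {p17, p18} × {76, 77}, {p17, p18} × {77, 78}, {p16, p18} × {76, 77, 78}, {p16, p17, p18} × {76, 77}, {p16, p17, p18} × {77, 78}, {p17, p18} × {76, 77, 78}, {p16, p17, p18} × {76, 77, 78}}; |τ_{X×Y}| = 70.

Enumerate products U × V with U ∈ τ_X, V ∈ τ_Y (deduplicated):
  ∅ × ∅ = {} (∅)
  {p18} × {76} = {(p18,76)}
  {p18} × {77} = {(p18,77)}
  {p16, p18} × {76} = {(p16,76), (p18,76)}
  {p16, p18} × {77} = {(p16,77), (p18,77)}
  {p17, p18} × {76} = {(p17,76), (p18,76)}
  {p17, p18} × {77} = {(p17,77), (p18,77)}
  {p18} × {76, 77} = {(p18,76), (p18,77)}
  {p18} × {77, 78} = {(p18,77), (p18,78)}
  {p16, p17, p18} × {76} = {(p16,76), (p17,76), (p18,76)}
  {p16, p17, p18} × {77} = {(p16,77), (p17,77), (p18,77)}
  {p18} × {76, 77, 78} = {(p18,76), (p18,77), (p18,78)}
  {p16, p18} × {76, 77} = {(p16,76), (p16,77), (p18,76), (p18,77)}
  {p16, p18} × {77, 78} = {(p16,77), (p16,78), (p18,77), (p18,78)}
  {p17, p18} × {76, 77} = {(p17,76), (p17,77), (p18,76), (p18,77)}
  {p17, p18} × {77, 78} = {(p17,77), (p17,78), (p18,77), (p18,78)}
  {p16, p18} × {76, 77, 78} = {(p16,76), (p16,77), (p16,78), (p18,76), (p18,77), (p18,78)}
  {p16, p17, p18} × {76, 77} = {(p16,76), (p16,77), (p17,76), (p17,77), (p18,76), (p18,77)}
  {p16, p17, p18} × {77, 78} = {(p16,77), (p16,78), (p17,77), (p17,78), (p18,77), (p18,78)}
  {p17, p18} × {76, 77, 78} = {(p17,76), (p17,77), (p17,78), (p18,76), (p18,77), (p18,78)}
  {p16, p17, p18} × {76, 77, 78} = {(p16,76), (p16,77), (p16,78), (p17,76), (p17,77), (p17,78), (p18,76), (p18,77), (p18,78)}
These 21 distinct sets form the basis B.
Close under arbitrary unions to get τ_{X×Y}; counting gives |τ_{X×Y}| = 70.


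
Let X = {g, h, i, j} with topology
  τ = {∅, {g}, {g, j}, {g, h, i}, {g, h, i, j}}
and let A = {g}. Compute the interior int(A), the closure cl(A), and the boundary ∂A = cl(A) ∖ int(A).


int(A) = {g}, cl(A) = {g, h, i, j}, ∂A = {h, i, j}.

Closed sets in (X, τ) are complements of opens:
  closed(X, τ) = {∅, {j}, {h, i}, {h, i, j}, {g, h, i, j}}.
int(A) = ⋃ {U ∈ τ : U ⊆ A}. Opens contained in A: ∅, {g}.
Taking the union of these: int(A) = {g}.
cl(A) = ⋂ {C closed : A ⊆ C}. Closed sets containing A: {g, h, i, j}.
Intersecting these: cl(A) = {g, h, i, j}.
∂A = cl(A) ∖ int(A) = {g, h, i, j} ∖ {g} = {h, i, j}.


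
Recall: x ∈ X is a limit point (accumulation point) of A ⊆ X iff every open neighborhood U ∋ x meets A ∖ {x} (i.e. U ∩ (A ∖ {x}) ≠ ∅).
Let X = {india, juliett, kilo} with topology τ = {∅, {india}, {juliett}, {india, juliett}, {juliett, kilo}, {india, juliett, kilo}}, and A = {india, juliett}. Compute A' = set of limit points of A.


A' = {kilo}

For each x ∈ X, list the open sets U ∈ τ with x ∈ U, then check whether U ∩ (A ∖ {x}) ≠ ∅ for every such U.
  x = india: open {india} ∋ x has {india} ∩ (A ∖ {india}) = ∅, so x is NOT a limit point.
  x = juliett: open {juliett} ∋ x has {juliett} ∩ (A ∖ {juliett}) = ∅, so x is NOT a limit point.
  x = kilo: opens ∋ x are {juliett, kilo}, {india, juliett, kilo}; each meets A ∖ {kilo}, so x IS a limit point.
Collecting: A' = {kilo}.


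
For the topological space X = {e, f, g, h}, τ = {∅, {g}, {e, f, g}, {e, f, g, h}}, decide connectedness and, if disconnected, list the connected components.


(X, τ) is connected.

Find clopen sets (U ∈ τ with X ∖ U ∈ τ):
  U = ∅, X ∖ U = {e, f, g, h} — both open, so U is clopen.
  U = {e, f, g, h}, X ∖ U = ∅ — both open, so U is clopen.
Only trivial clopens (∅ and X) exist, so (X, τ) is connected.
Compute connected components by grouping points that agree on all clopens:
  component: {e, f, g, h}


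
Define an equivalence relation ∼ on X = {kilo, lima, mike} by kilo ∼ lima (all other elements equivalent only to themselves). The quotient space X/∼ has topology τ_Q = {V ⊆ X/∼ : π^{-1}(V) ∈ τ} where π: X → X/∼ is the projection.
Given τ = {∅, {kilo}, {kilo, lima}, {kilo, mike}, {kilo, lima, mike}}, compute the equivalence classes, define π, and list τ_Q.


X/∼ = {[kilo=lima], [mike]}; |τ_Q| = 3.

Equivalence classes: [kilo=lima], [mike].
Quotient map π: X → X/∼ sends kilo ↦ [kilo=lima], lima ↦ [kilo=lima], mike ↦ [mike].
For each subset V ⊆ X/∼, compute π^{-1}(V) ⊆ X and check whether π^{-1}(V) ∈ τ. V is open in τ_Q iff π^{-1}(V) ∈ τ.
  V = {}: π^{-1}(V) = ∅ ∈ τ ✓.
  V = {[kilo=lima]}: π^{-1}(V) = {kilo, lima} ∈ τ ✓.
  V = {[mike]}: π^{-1}(V) = {mike} ∉ τ ✗.
  V = {[kilo=lima], [mike]}: π^{-1}(V) = {kilo, lima, mike} ∈ τ ✓.
Open sets in the quotient: τ_Q = {{}, {[kilo=lima]}, {[kilo=lima], [mike]}} (3 elements).


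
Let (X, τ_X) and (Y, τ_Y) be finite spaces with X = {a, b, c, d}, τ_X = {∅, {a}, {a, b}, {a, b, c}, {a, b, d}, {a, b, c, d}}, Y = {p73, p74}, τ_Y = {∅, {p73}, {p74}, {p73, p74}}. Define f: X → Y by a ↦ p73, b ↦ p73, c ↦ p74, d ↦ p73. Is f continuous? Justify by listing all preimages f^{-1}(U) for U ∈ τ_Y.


f is NOT continuous.

Compute f^{-1}(U) for each U ∈ τ_Y:
  U = ∅: f^{-1}(U) = ∅ ∈ τ_X ✓.
  U = {p73}: f^{-1}(U) = {a, b, d} ∈ τ_X ✓.
  U = {p74}: f^{-1}(U) = {c} ∉ τ_X ✗.
  U = {p73, p74}: f^{-1}(U) = {a, b, c, d} ∈ τ_X ✓.
Found U = {p74} with f^{-1}(U) = {c} not in τ_X. Therefore f is NOT continuous.


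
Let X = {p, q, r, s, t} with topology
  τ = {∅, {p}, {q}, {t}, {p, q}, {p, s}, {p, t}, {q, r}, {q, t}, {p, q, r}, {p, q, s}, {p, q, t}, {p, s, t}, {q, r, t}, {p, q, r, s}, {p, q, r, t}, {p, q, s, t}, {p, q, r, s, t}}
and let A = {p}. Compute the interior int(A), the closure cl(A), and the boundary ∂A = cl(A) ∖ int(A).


int(A) = {p}, cl(A) = {p, s}, ∂A = {s}.

Closed sets in (X, τ) are complements of opens:
  closed(X, τ) = {∅, {r}, {s}, {t}, {p, s}, {q, r}, {r, s}, {r, t}, {s, t}, {p, r, s}, {p, s, t}, {q, r, s}, {q, r, t}, {r, s, t}, {p, q, r, s}, {p, r, s, t}, {q, r, s, t}, {p, q, r, s, t}}.
int(A) = ⋃ {U ∈ τ : U ⊆ A}. Opens contained in A: ∅, {p}.
Taking the union of these: int(A) = {p}.
cl(A) = ⋂ {C closed : A ⊆ C}. Closed sets containing A: {p, s}, {p, r, s}, {p, s, t}, {p, q, r, s}, {p, r, s, t}, {p, q, r, s, t}.
Intersecting these: cl(A) = {p, s}.
∂A = cl(A) ∖ int(A) = {p, s} ∖ {p} = {s}.


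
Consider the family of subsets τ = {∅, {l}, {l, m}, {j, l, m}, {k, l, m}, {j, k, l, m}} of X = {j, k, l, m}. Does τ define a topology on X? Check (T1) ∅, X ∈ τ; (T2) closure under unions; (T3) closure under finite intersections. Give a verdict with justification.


τ IS a topology on X.

Axiom (T1): ∅ ∈ τ? Yes; X ∈ τ? Yes.
Axiom (T2/T3): check pairwise unions and intersections of members of τ.
All pairwise intersections and unions checked — each lies in τ. Therefore τ satisfies (T1), (T2), (T3): it IS a topology on X.


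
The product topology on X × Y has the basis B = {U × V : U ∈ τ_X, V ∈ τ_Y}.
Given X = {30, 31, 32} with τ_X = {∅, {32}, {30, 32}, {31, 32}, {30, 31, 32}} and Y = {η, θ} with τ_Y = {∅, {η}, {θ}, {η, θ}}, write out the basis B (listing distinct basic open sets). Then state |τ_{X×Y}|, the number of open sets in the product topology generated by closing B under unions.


Basis B = {∅ × ∅, {32} × {η}, {32} × {θ}, {30, 32} × {η}, {30, 32} × {θ}, {31, 32} × {η}, {31, 32} × {θ}, {32} × {η, θ}, {30, 31, 32} × {η}, {30, 31, 32} × {θ}, {30, 32} × {η, θ}, {31, 32} × {η, θ}, {30, 31, 32} × {η, θ}}; |τ_{X×Y}| = 25.

Enumerate products U × V with U ∈ τ_X, V ∈ τ_Y (deduplicated):
  ∅ × ∅ = {} (∅)
  {32} × {η} = {(32,η)}
  {32} × {θ} = {(32,θ)}
  {30, 32} × {η} = {(30,η), (32,η)}
  {30, 32} × {θ} = {(30,θ), (32,θ)}
  {31, 32} × {η} = {(31,η), (32,η)}
  {31, 32} × {θ} = {(31,θ), (32,θ)}
  {32} × {η, θ} = {(32,η), (32,θ)}
  {30, 31, 32} × {η} = {(30,η), (31,η), (32,η)}
  {30, 31, 32} × {θ} = {(30,θ), (31,θ), (32,θ)}
  {30, 32} × {η, θ} = {(30,η), (30,θ), (32,η), (32,θ)}
  {31, 32} × {η, θ} = {(31,η), (31,θ), (32,η), (32,θ)}
  {30, 31, 32} × {η, θ} = {(30,η), (30,θ), (31,η), (31,θ), (32,η), (32,θ)}
These 13 distinct sets form the basis B.
Close under arbitrary unions to get τ_{X×Y}; counting gives |τ_{X×Y}| = 25.


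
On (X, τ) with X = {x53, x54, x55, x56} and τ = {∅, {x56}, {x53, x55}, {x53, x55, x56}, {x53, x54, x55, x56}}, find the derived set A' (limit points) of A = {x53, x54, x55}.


A' = {x53, x54, x55}

For each x ∈ X, list the open sets U ∈ τ with x ∈ U, then check whether U ∩ (A ∖ {x}) ≠ ∅ for every such U.
  x = x53: opens ∋ x are {x53, x55}, {x53, x55, x56}, {x53, x54, x55, x56}; each meets A ∖ {x53}, so x IS a limit point.
  x = x54: opens ∋ x are {x53, x54, x55, x56}; each meets A ∖ {x54}, so x IS a limit point.
  x = x55: opens ∋ x are {x53, x55}, {x53, x55, x56}, {x53, x54, x55, x56}; each meets A ∖ {x55}, so x IS a limit point.
  x = x56: open {x56} ∋ x has {x56} ∩ (A ∖ {x56}) = ∅, so x is NOT a limit point.
Collecting: A' = {x53, x54, x55}.


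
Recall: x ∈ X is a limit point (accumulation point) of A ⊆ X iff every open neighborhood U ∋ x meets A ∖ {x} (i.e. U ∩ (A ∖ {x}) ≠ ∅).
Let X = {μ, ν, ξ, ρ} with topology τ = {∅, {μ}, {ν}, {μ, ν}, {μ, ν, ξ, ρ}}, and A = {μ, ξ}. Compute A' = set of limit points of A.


A' = {ξ, ρ}

For each x ∈ X, list the open sets U ∈ τ with x ∈ U, then check whether U ∩ (A ∖ {x}) ≠ ∅ for every such U.
  x = μ: open {μ} ∋ x has {μ} ∩ (A ∖ {μ}) = ∅, so x is NOT a limit point.
  x = ν: open {ν} ∋ x has {ν} ∩ (A ∖ {ν}) = ∅, so x is NOT a limit point.
  x = ξ: opens ∋ x are {μ, ν, ξ, ρ}; each meets A ∖ {ξ}, so x IS a limit point.
  x = ρ: opens ∋ x are {μ, ν, ξ, ρ}; each meets A ∖ {ρ}, so x IS a limit point.
Collecting: A' = {ξ, ρ}.


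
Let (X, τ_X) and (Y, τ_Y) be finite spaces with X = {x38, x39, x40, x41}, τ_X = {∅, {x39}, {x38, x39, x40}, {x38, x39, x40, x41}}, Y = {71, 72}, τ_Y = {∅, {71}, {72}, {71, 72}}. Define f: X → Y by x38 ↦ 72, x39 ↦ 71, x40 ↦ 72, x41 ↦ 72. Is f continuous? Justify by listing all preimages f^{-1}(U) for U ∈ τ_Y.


f is NOT continuous.

Compute f^{-1}(U) for each U ∈ τ_Y:
  U = ∅: f^{-1}(U) = ∅ ∈ τ_X ✓.
  U = {71}: f^{-1}(U) = {x39} ∈ τ_X ✓.
  U = {72}: f^{-1}(U) = {x38, x40, x41} ∉ τ_X ✗.
  U = {71, 72}: f^{-1}(U) = {x38, x39, x40, x41} ∈ τ_X ✓.
Found U = {72} with f^{-1}(U) = {x38, x40, x41} not in τ_X. Therefore f is NOT continuous.


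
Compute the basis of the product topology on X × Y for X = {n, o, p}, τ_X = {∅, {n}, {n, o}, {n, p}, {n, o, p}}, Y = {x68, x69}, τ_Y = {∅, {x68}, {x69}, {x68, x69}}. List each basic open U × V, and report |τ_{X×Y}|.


Basis B = {∅ × ∅, {n} × {x68}, {n} × {x69}, {n} × {x68, x69}, {n, o} × {x68}, {n, p} × {x68}, {n, o} × {x69}, {n, p} × {x69}, {n, o, p} × {x68}, {n, o, p} × {x69}, {n, o} × {x68, x69}, {n, p} × {x68, x69}, {n, o, p} × {x68, x69}}; |τ_{X×Y}| = 25.

Enumerate products U × V with U ∈ τ_X, V ∈ τ_Y (deduplicated):
  ∅ × ∅ = {} (∅)
  {n} × {x68} = {(n,x68)}
  {n} × {x69} = {(n,x69)}
  {n} × {x68, x69} = {(n,x68), (n,x69)}
  {n, o} × {x68} = {(n,x68), (o,x68)}
  {n, p} × {x68} = {(n,x68), (p,x68)}
  {n, o} × {x69} = {(n,x69), (o,x69)}
  {n, p} × {x69} = {(n,x69), (p,x69)}
  {n, o, p} × {x68} = {(n,x68), (o,x68), (p,x68)}
  {n, o, p} × {x69} = {(n,x69), (o,x69), (p,x69)}
  {n, o} × {x68, x69} = {(n,x68), (n,x69), (o,x68), (o,x69)}
  {n, p} × {x68, x69} = {(n,x68), (n,x69), (p,x68), (p,x69)}
  {n, o, p} × {x68, x69} = {(n,x68), (n,x69), (o,x68), (o,x69), (p,x68), (p,x69)}
These 13 distinct sets form the basis B.
Close under arbitrary unions to get τ_{X×Y}; counting gives |τ_{X×Y}| = 25.


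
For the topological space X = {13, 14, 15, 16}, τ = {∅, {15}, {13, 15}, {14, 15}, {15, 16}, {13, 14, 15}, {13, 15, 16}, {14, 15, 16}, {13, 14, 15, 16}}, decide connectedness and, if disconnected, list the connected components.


(X, τ) is connected.

Find clopen sets (U ∈ τ with X ∖ U ∈ τ):
  U = ∅, X ∖ U = {13, 14, 15, 16} — both open, so U is clopen.
  U = {13, 14, 15, 16}, X ∖ U = ∅ — both open, so U is clopen.
Only trivial clopens (∅ and X) exist, so (X, τ) is connected.
Compute connected components by grouping points that agree on all clopens:
  component: {13, 14, 15, 16}


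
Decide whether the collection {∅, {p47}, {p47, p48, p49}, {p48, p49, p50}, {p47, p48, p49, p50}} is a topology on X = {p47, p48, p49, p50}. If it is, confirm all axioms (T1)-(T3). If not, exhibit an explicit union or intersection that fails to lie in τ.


τ is NOT a topology on X.

Axiom (T1): ∅ ∈ τ? Yes; X ∈ τ? Yes.
Axiom (T2/T3): check pairwise unions and intersections of members of τ.
Counterexample for (T3): {p47, p48, p49} ∩ {p48, p49, p50} = {p48, p49} ∉ τ. Therefore τ is NOT a topology.


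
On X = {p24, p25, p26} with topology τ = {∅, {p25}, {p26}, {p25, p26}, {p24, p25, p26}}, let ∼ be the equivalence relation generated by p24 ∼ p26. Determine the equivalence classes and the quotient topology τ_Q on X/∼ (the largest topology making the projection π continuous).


X/∼ = {[p24=p26], [p25]}; |τ_Q| = 3.

Equivalence classes: [p24=p26], [p25].
Quotient map π: X → X/∼ sends p24 ↦ [p24=p26], p25 ↦ [p25], p26 ↦ [p24=p26].
For each subset V ⊆ X/∼, compute π^{-1}(V) ⊆ X and check whether π^{-1}(V) ∈ τ. V is open in τ_Q iff π^{-1}(V) ∈ τ.
  V = {}: π^{-1}(V) = ∅ ∈ τ ✓.
  V = {[p24=p26]}: π^{-1}(V) = {p24, p26} ∉ τ ✗.
  V = {[p25]}: π^{-1}(V) = {p25} ∈ τ ✓.
  V = {[p24=p26], [p25]}: π^{-1}(V) = {p24, p25, p26} ∈ τ ✓.
Open sets in the quotient: τ_Q = {{}, {[p25]}, {[p24=p26], [p25]}} (3 elements).


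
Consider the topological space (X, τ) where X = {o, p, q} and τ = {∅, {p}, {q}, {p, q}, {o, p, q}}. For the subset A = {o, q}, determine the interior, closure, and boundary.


int(A) = {q}, cl(A) = {o, q}, ∂A = {o}.

Closed sets in (X, τ) are complements of opens:
  closed(X, τ) = {∅, {o}, {o, p}, {o, q}, {o, p, q}}.
int(A) = ⋃ {U ∈ τ : U ⊆ A}. Opens contained in A: ∅, {q}.
Taking the union of these: int(A) = {q}.
cl(A) = ⋂ {C closed : A ⊆ C}. Closed sets containing A: {o, q}, {o, p, q}.
Intersecting these: cl(A) = {o, q}.
∂A = cl(A) ∖ int(A) = {o, q} ∖ {q} = {o}.


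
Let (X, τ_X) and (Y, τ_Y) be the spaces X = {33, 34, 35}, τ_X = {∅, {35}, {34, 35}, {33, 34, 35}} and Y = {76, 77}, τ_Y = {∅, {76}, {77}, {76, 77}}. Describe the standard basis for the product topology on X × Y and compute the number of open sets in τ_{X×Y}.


Basis B = {∅ × ∅, {35} × {76}, {35} × {77}, {34, 35} × {76}, {34, 35} × {77}, {35} × {76, 77}, {33, 34, 35} × {76}, {33, 34, 35} × {77}, {34, 35} × {76, 77}, {33, 34, 35} × {76, 77}}; |τ_{X×Y}| = 16.

Enumerate products U × V with U ∈ τ_X, V ∈ τ_Y (deduplicated):
  ∅ × ∅ = {} (∅)
  {35} × {76} = {(35,76)}
  {35} × {77} = {(35,77)}
  {34, 35} × {76} = {(34,76), (35,76)}
  {34, 35} × {77} = {(34,77), (35,77)}
  {35} × {76, 77} = {(35,76), (35,77)}
  {33, 34, 35} × {76} = {(33,76), (34,76), (35,76)}
  {33, 34, 35} × {77} = {(33,77), (34,77), (35,77)}
  {34, 35} × {76, 77} = {(34,76), (34,77), (35,76), (35,77)}
  {33, 34, 35} × {76, 77} = {(33,76), (33,77), (34,76), (34,77), (35,76), (35,77)}
These 10 distinct sets form the basis B.
Close under arbitrary unions to get τ_{X×Y}; counting gives |τ_{X×Y}| = 16.


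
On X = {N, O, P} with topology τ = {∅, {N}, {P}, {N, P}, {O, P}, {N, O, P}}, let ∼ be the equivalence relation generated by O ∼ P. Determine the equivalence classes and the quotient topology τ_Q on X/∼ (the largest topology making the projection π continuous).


X/∼ = {[N], [O=P]}; |τ_Q| = 4.

Equivalence classes: [N], [O=P].
Quotient map π: X → X/∼ sends N ↦ [N], O ↦ [O=P], P ↦ [O=P].
For each subset V ⊆ X/∼, compute π^{-1}(V) ⊆ X and check whether π^{-1}(V) ∈ τ. V is open in τ_Q iff π^{-1}(V) ∈ τ.
  V = {}: π^{-1}(V) = ∅ ∈ τ ✓.
  V = {[N]}: π^{-1}(V) = {N} ∈ τ ✓.
  V = {[O=P]}: π^{-1}(V) = {O, P} ∈ τ ✓.
  V = {[N], [O=P]}: π^{-1}(V) = {N, O, P} ∈ τ ✓.
Open sets in the quotient: τ_Q = {{}, {[N]}, {[O=P]}, {[N], [O=P]}} (4 elements).


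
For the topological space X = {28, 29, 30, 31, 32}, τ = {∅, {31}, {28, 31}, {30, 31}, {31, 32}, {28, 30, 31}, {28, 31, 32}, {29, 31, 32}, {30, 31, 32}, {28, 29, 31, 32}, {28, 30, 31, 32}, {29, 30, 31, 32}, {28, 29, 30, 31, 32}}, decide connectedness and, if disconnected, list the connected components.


(X, τ) is connected.

Find clopen sets (U ∈ τ with X ∖ U ∈ τ):
  U = ∅, X ∖ U = {28, 29, 30, 31, 32} — both open, so U is clopen.
  U = {28, 29, 30, 31, 32}, X ∖ U = ∅ — both open, so U is clopen.
Only trivial clopens (∅ and X) exist, so (X, τ) is connected.
Compute connected components by grouping points that agree on all clopens:
  component: {28, 29, 30, 31, 32}


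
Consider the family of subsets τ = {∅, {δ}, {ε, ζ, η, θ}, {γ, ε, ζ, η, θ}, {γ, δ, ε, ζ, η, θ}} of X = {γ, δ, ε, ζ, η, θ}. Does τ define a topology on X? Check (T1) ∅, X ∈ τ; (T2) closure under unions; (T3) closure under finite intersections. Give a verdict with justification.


τ is NOT a topology on X.

Axiom (T1): ∅ ∈ τ? Yes; X ∈ τ? Yes.
Axiom (T2/T3): check pairwise unions and intersections of members of τ.
Counterexample for (T2): {δ} ∪ {ε, ζ, η, θ} = {δ, ε, ζ, η, θ} ∉ τ. Therefore τ is NOT a topology.


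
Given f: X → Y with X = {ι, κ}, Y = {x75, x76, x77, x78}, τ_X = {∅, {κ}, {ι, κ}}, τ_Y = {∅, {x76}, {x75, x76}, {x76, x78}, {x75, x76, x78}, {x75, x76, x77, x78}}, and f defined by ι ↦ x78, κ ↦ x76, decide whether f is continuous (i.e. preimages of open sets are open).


f IS continuous.

Compute f^{-1}(U) for each U ∈ τ_Y:
  U = ∅: f^{-1}(U) = ∅ ∈ τ_X ✓.
  U = {x76}: f^{-1}(U) = {κ} ∈ τ_X ✓.
  U = {x75, x76}: f^{-1}(U) = {κ} ∈ τ_X ✓.
  U = {x76, x78}: f^{-1}(U) = {ι, κ} ∈ τ_X ✓.
  U = {x75, x76, x78}: f^{-1}(U) = {ι, κ} ∈ τ_X ✓.
  U = {x75, x76, x77, x78}: f^{-1}(U) = {ι, κ} ∈ τ_X ✓.
Every preimage lies in τ_X, so f IS continuous.


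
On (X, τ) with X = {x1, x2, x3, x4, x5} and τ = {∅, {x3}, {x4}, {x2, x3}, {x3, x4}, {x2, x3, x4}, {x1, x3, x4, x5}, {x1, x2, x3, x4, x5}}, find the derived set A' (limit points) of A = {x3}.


A' = {x1, x2, x5}

For each x ∈ X, list the open sets U ∈ τ with x ∈ U, then check whether U ∩ (A ∖ {x}) ≠ ∅ for every such U.
  x = x1: opens ∋ x are {x1, x3, x4, x5}, {x1, x2, x3, x4, x5}; each meets A ∖ {x1}, so x IS a limit point.
  x = x2: opens ∋ x are {x2, x3}, {x2, x3, x4}, {x1, x2, x3, x4, x5}; each meets A ∖ {x2}, so x IS a limit point.
  x = x3: open {x3} ∋ x has {x3} ∩ (A ∖ {x3}) = ∅, so x is NOT a limit point.
  x = x4: open {x4} ∋ x has {x4} ∩ (A ∖ {x4}) = ∅, so x is NOT a limit point.
  x = x5: opens ∋ x are {x1, x3, x4, x5}, {x1, x2, x3, x4, x5}; each meets A ∖ {x5}, so x IS a limit point.
Collecting: A' = {x1, x2, x5}.


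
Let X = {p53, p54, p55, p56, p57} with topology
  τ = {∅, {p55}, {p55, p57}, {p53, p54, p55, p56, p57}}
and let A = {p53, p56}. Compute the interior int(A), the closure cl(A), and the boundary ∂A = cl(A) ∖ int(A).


int(A) = ∅, cl(A) = {p53, p54, p56}, ∂A = {p53, p54, p56}.

Closed sets in (X, τ) are complements of opens:
  closed(X, τ) = {∅, {p53, p54, p56}, {p53, p54, p56, p57}, {p53, p54, p55, p56, p57}}.
int(A) = ⋃ {U ∈ τ : U ⊆ A}. Opens contained in A: ∅.
Taking the union of these: int(A) = ∅.
cl(A) = ⋂ {C closed : A ⊆ C}. Closed sets containing A: {p53, p54, p56}, {p53, p54, p56, p57}, {p53, p54, p55, p56, p57}.
Intersecting these: cl(A) = {p53, p54, p56}.
∂A = cl(A) ∖ int(A) = {p53, p54, p56} ∖ ∅ = {p53, p54, p56}.


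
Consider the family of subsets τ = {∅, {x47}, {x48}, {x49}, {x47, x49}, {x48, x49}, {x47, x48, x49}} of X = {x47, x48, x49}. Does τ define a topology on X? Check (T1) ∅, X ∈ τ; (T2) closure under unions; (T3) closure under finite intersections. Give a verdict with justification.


τ is NOT a topology on X.

Axiom (T1): ∅ ∈ τ? Yes; X ∈ τ? Yes.
Axiom (T2/T3): check pairwise unions and intersections of members of τ.
Counterexample for (T2): {x47} ∪ {x48} = {x47, x48} ∉ τ. Therefore τ is NOT a topology.


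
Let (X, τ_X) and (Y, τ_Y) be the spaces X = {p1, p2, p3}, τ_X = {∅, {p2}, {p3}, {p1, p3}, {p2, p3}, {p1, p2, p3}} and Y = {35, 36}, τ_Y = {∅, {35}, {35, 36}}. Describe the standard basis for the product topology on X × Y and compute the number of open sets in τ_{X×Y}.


Basis B = {∅ × ∅, {p2} × {35}, {p3} × {35}, {p1, p3} × {35}, {p2} × {35, 36}, {p2, p3} × {35}, {p3} × {35, 36}, {p1, p2, p3} × {35}, {p1, p3} × {35, 36}, {p2, p3} × {35, 36}, {p1, p2, p3} × {35, 36}}; |τ_{X×Y}| = 18.

Enumerate products U × V with U ∈ τ_X, V ∈ τ_Y (deduplicated):
  ∅ × ∅ = {} (∅)
  {p2} × {35} = {(p2,35)}
  {p3} × {35} = {(p3,35)}
  {p1, p3} × {35} = {(p1,35), (p3,35)}
  {p2} × {35, 36} = {(p2,35), (p2,36)}
  {p2, p3} × {35} = {(p2,35), (p3,35)}
  {p3} × {35, 36} = {(p3,35), (p3,36)}
  {p1, p2, p3} × {35} = {(p1,35), (p2,35), (p3,35)}
  {p1, p3} × {35, 36} = {(p1,35), (p1,36), (p3,35), (p3,36)}
  {p2, p3} × {35, 36} = {(p2,35), (p2,36), (p3,35), (p3,36)}
  {p1, p2, p3} × {35, 36} = {(p1,35), (p1,36), (p2,35), (p2,36), (p3,35), (p3,36)}
These 11 distinct sets form the basis B.
Close under arbitrary unions to get τ_{X×Y}; counting gives |τ_{X×Y}| = 18.


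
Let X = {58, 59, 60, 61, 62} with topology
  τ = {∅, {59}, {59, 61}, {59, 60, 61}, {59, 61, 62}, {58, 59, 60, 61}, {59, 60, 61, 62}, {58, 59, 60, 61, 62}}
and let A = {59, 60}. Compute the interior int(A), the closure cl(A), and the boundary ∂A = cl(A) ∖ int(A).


int(A) = {59}, cl(A) = {58, 59, 60, 61, 62}, ∂A = {58, 60, 61, 62}.

Closed sets in (X, τ) are complements of opens:
  closed(X, τ) = {∅, {58}, {62}, {58, 60}, {58, 62}, {58, 60, 62}, {58, 60, 61, 62}, {58, 59, 60, 61, 62}}.
int(A) = ⋃ {U ∈ τ : U ⊆ A}. Opens contained in A: ∅, {59}.
Taking the union of these: int(A) = {59}.
cl(A) = ⋂ {C closed : A ⊆ C}. Closed sets containing A: {58, 59, 60, 61, 62}.
Intersecting these: cl(A) = {58, 59, 60, 61, 62}.
∂A = cl(A) ∖ int(A) = {58, 59, 60, 61, 62} ∖ {59} = {58, 60, 61, 62}.


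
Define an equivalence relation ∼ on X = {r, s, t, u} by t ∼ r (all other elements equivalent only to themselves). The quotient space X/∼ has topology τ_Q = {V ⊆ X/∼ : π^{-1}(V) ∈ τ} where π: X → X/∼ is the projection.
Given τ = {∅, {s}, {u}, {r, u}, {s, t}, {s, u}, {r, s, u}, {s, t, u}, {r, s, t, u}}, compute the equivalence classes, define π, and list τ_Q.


X/∼ = {[r=t], [s], [u]}; |τ_Q| = 5.

Equivalence classes: [r=t], [s], [u].
Quotient map π: X → X/∼ sends r ↦ [r=t], s ↦ [s], t ↦ [r=t], u ↦ [u].
For each subset V ⊆ X/∼, compute π^{-1}(V) ⊆ X and check whether π^{-1}(V) ∈ τ. V is open in τ_Q iff π^{-1}(V) ∈ τ.
  V = {}: π^{-1}(V) = ∅ ∈ τ ✓.
  V = {[r=t]}: π^{-1}(V) = {r, t} ∉ τ ✗.
  V = {[s]}: π^{-1}(V) = {s} ∈ τ ✓.
  V = {[r=t], [s]}: π^{-1}(V) = {r, s, t} ∉ τ ✗.
  V = {[u]}: π^{-1}(V) = {u} ∈ τ ✓.
  V = {[r=t], [u]}: π^{-1}(V) = {r, t, u} ∉ τ ✗.
  V = {[s], [u]}: π^{-1}(V) = {s, u} ∈ τ ✓.
  V = {[r=t], [s], [u]}: π^{-1}(V) = {r, s, t, u} ∈ τ ✓.
Open sets in the quotient: τ_Q = {{}, {[s]}, {[u]}, {[s], [u]}, {[r=t], [s], [u]}} (5 elements).


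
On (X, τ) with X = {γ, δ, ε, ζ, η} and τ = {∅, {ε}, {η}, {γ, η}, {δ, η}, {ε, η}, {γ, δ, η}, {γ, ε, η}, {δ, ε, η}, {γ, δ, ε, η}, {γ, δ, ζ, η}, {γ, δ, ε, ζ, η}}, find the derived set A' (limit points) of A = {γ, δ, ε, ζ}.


A' = {ζ}

For each x ∈ X, list the open sets U ∈ τ with x ∈ U, then check whether U ∩ (A ∖ {x}) ≠ ∅ for every such U.
  x = γ: open {γ, η} ∋ x has {γ, η} ∩ (A ∖ {γ}) = ∅, so x is NOT a limit point.
  x = δ: open {δ, η} ∋ x has {δ, η} ∩ (A ∖ {δ}) = ∅, so x is NOT a limit point.
  x = ε: open {ε} ∋ x has {ε} ∩ (A ∖ {ε}) = ∅, so x is NOT a limit point.
  x = ζ: opens ∋ x are {γ, δ, ζ, η}, {γ, δ, ε, ζ, η}; each meets A ∖ {ζ}, so x IS a limit point.
  x = η: open {η} ∋ x has {η} ∩ (A ∖ {η}) = ∅, so x is NOT a limit point.
Collecting: A' = {ζ}.


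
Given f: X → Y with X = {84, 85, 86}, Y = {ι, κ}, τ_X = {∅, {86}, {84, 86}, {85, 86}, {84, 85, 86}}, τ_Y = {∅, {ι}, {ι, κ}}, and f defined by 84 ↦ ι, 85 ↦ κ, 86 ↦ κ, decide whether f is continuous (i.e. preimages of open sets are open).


f is NOT continuous.

Compute f^{-1}(U) for each U ∈ τ_Y:
  U = ∅: f^{-1}(U) = ∅ ∈ τ_X ✓.
  U = {ι}: f^{-1}(U) = {84} ∉ τ_X ✗.
  U = {ι, κ}: f^{-1}(U) = {84, 85, 86} ∈ τ_X ✓.
Found U = {ι} with f^{-1}(U) = {84} not in τ_X. Therefore f is NOT continuous.


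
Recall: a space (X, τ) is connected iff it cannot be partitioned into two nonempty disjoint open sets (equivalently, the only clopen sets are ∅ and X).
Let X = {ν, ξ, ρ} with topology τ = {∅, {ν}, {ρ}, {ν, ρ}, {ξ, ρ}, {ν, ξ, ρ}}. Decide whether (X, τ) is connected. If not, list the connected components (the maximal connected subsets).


(X, τ) is disconnected; components = [{ν}, {ξ, ρ}].

Find clopen sets (U ∈ τ with X ∖ U ∈ τ):
  U = ∅, X ∖ U = {ν, ξ, ρ} — both open, so U is clopen.
  U = {ν}, X ∖ U = {ξ, ρ} — both open, so U is clopen.
  U = {ξ, ρ}, X ∖ U = {ν} — both open, so U is clopen.
  U = {ν, ξ, ρ}, X ∖ U = ∅ — both open, so U is clopen.
Nontrivial clopen(s) exist: e.g. {ξ, ρ}. So (X, τ) is disconnected.
Compute connected components by grouping points that agree on all clopens:
  component: {ν}
  component: {ξ, ρ}


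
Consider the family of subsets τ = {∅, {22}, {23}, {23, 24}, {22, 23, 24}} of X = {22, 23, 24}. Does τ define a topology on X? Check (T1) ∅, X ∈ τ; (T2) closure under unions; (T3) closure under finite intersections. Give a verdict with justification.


τ is NOT a topology on X.

Axiom (T1): ∅ ∈ τ? Yes; X ∈ τ? Yes.
Axiom (T2/T3): check pairwise unions and intersections of members of τ.
Counterexample for (T2): {22} ∪ {23} = {22, 23} ∉ τ. Therefore τ is NOT a topology.


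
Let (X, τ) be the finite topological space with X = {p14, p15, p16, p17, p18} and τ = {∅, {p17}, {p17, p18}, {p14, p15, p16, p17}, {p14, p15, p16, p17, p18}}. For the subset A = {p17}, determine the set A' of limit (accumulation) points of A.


A' = {p14, p15, p16, p18}

For each x ∈ X, list the open sets U ∈ τ with x ∈ U, then check whether U ∩ (A ∖ {x}) ≠ ∅ for every such U.
  x = p14: opens ∋ x are {p14, p15, p16, p17}, {p14, p15, p16, p17, p18}; each meets A ∖ {p14}, so x IS a limit point.
  x = p15: opens ∋ x are {p14, p15, p16, p17}, {p14, p15, p16, p17, p18}; each meets A ∖ {p15}, so x IS a limit point.
  x = p16: opens ∋ x are {p14, p15, p16, p17}, {p14, p15, p16, p17, p18}; each meets A ∖ {p16}, so x IS a limit point.
  x = p17: open {p17} ∋ x has {p17} ∩ (A ∖ {p17}) = ∅, so x is NOT a limit point.
  x = p18: opens ∋ x are {p17, p18}, {p14, p15, p16, p17, p18}; each meets A ∖ {p18}, so x IS a limit point.
Collecting: A' = {p14, p15, p16, p18}.


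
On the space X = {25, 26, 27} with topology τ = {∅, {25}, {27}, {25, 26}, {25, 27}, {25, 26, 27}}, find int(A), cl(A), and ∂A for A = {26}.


int(A) = ∅, cl(A) = {26}, ∂A = {26}.

Closed sets in (X, τ) are complements of opens:
  closed(X, τ) = {∅, {26}, {27}, {25, 26}, {26, 27}, {25, 26, 27}}.
int(A) = ⋃ {U ∈ τ : U ⊆ A}. Opens contained in A: ∅.
Taking the union of these: int(A) = ∅.
cl(A) = ⋂ {C closed : A ⊆ C}. Closed sets containing A: {26}, {25, 26}, {26, 27}, {25, 26, 27}.
Intersecting these: cl(A) = {26}.
∂A = cl(A) ∖ int(A) = {26} ∖ ∅ = {26}.


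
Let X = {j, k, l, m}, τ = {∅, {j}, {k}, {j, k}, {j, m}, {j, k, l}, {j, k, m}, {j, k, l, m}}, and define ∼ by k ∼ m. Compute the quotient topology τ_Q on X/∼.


X/∼ = {[j], [k=m], [l]}; |τ_Q| = 4.

Equivalence classes: [j], [k=m], [l].
Quotient map π: X → X/∼ sends j ↦ [j], k ↦ [k=m], l ↦ [l], m ↦ [k=m].
For each subset V ⊆ X/∼, compute π^{-1}(V) ⊆ X and check whether π^{-1}(V) ∈ τ. V is open in τ_Q iff π^{-1}(V) ∈ τ.
  V = {}: π^{-1}(V) = ∅ ∈ τ ✓.
  V = {[j]}: π^{-1}(V) = {j} ∈ τ ✓.
  V = {[k=m]}: π^{-1}(V) = {k, m} ∉ τ ✗.
  V = {[j], [k=m]}: π^{-1}(V) = {j, k, m} ∈ τ ✓.
  V = {[l]}: π^{-1}(V) = {l} ∉ τ ✗.
  V = {[j], [l]}: π^{-1}(V) = {j, l} ∉ τ ✗.
  V = {[k=m], [l]}: π^{-1}(V) = {k, l, m} ∉ τ ✗.
  V = {[j], [k=m], [l]}: π^{-1}(V) = {j, k, l, m} ∈ τ ✓.
Open sets in the quotient: τ_Q = {{}, {[j]}, {[j], [k=m]}, {[j], [k=m], [l]}} (4 elements).


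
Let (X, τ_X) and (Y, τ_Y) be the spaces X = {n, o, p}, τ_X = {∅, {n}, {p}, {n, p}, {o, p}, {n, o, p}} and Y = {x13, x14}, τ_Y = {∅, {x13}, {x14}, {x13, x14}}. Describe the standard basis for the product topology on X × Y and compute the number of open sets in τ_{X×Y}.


Basis B = {∅ × ∅, {n} × {x13}, {n} × {x14}, {p} × {x13}, {p} × {x14}, {n} × {x13, x14}, {n, p} × {x13}, {n, p} × {x14}, {o, p} × {x13}, {o, p} × {x14}, {p} × {x13, x14}, {n, o, p} × {x13}, {n, o, p} × {x14}, {n, p} × {x13, x14}, {o, p} × {x13, x14}, {n, o, p} × {x13, x14}}; |τ_{X×Y}| = 36.

Enumerate products U × V with U ∈ τ_X, V ∈ τ_Y (deduplicated):
  ∅ × ∅ = {} (∅)
  {n} × {x13} = {(n,x13)}
  {n} × {x14} = {(n,x14)}
  {p} × {x13} = {(p,x13)}
  {p} × {x14} = {(p,x14)}
  {n} × {x13, x14} = {(n,x13), (n,x14)}
  {n, p} × {x13} = {(n,x13), (p,x13)}
  {n, p} × {x14} = {(n,x14), (p,x14)}
  {o, p} × {x13} = {(o,x13), (p,x13)}
  {o, p} × {x14} = {(o,x14), (p,x14)}
  {p} × {x13, x14} = {(p,x13), (p,x14)}
  {n, o, p} × {x13} = {(n,x13), (o,x13), (p,x13)}
  {n, o, p} × {x14} = {(n,x14), (o,x14), (p,x14)}
  {n, p} × {x13, x14} = {(n,x13), (n,x14), (p,x13), (p,x14)}
  {o, p} × {x13, x14} = {(o,x13), (o,x14), (p,x13), (p,x14)}
  {n, o, p} × {x13, x14} = {(n,x13), (n,x14), (o,x13), (o,x14), (p,x13), (p,x14)}
These 16 distinct sets form the basis B.
Close under arbitrary unions to get τ_{X×Y}; counting gives |τ_{X×Y}| = 36.


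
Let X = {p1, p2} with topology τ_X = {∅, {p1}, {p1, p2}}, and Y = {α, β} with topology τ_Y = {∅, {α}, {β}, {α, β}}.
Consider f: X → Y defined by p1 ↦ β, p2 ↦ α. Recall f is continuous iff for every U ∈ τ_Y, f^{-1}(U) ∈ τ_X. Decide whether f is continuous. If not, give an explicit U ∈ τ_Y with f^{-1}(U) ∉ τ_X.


f is NOT continuous.

Compute f^{-1}(U) for each U ∈ τ_Y:
  U = ∅: f^{-1}(U) = ∅ ∈ τ_X ✓.
  U = {α}: f^{-1}(U) = {p2} ∉ τ_X ✗.
  U = {β}: f^{-1}(U) = {p1} ∈ τ_X ✓.
  U = {α, β}: f^{-1}(U) = {p1, p2} ∈ τ_X ✓.
Found U = {α} with f^{-1}(U) = {p2} not in τ_X. Therefore f is NOT continuous.


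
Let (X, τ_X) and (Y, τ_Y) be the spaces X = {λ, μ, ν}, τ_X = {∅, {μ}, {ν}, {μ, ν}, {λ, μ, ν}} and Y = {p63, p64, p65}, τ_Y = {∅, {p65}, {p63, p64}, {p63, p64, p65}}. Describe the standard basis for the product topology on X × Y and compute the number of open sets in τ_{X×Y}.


Basis B = {∅ × ∅, {μ} × {p65}, {ν} × {p65}, {μ} × {p63, p64}, {μ, ν} × {p65}, {ν} × {p63, p64}, {λ, μ, ν} × {p65}, {μ} × {p63, p64, p65}, {ν} × {p63, p64, p65}, {μ, ν} × {p63, p64}, {λ, μ, ν} × {p63, p64}, {μ, ν} × {p63, p64, p65}, {λ, μ, ν} × {p63, p64, p65}}; |τ_{X×Y}| = 25.

Enumerate products U × V with U ∈ τ_X, V ∈ τ_Y (deduplicated):
  ∅ × ∅ = {} (∅)
  {μ} × {p65} = {(μ,p65)}
  {ν} × {p65} = {(ν,p65)}
  {μ} × {p63, p64} = {(μ,p63), (μ,p64)}
  {μ, ν} × {p65} = {(μ,p65), (ν,p65)}
  {ν} × {p63, p64} = {(ν,p63), (ν,p64)}
  {λ, μ, ν} × {p65} = {(λ,p65), (μ,p65), (ν,p65)}
  {μ} × {p63, p64, p65} = {(μ,p63), (μ,p64), (μ,p65)}
  {ν} × {p63, p64, p65} = {(ν,p63), (ν,p64), (ν,p65)}
  {μ, ν} × {p63, p64} = {(μ,p63), (μ,p64), (ν,p63), (ν,p64)}
  {λ, μ, ν} × {p63, p64} = {(λ,p63), (λ,p64), (μ,p63), (μ,p64), (ν,p63), (ν,p64)}
  {μ, ν} × {p63, p64, p65} = {(μ,p63), (μ,p64), (μ,p65), (ν,p63), (ν,p64), (ν,p65)}
  {λ, μ, ν} × {p63, p64, p65} = {(λ,p63), (λ,p64), (λ,p65), (μ,p63), (μ,p64), (μ,p65), (ν,p63), (ν,p64), (ν,p65)}
These 13 distinct sets form the basis B.
Close under arbitrary unions to get τ_{X×Y}; counting gives |τ_{X×Y}| = 25.


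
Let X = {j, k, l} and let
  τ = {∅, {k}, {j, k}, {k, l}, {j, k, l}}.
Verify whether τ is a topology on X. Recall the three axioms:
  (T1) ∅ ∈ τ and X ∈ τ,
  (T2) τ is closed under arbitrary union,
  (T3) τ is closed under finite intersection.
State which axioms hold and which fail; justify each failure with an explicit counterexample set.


τ IS a topology on X.

Axiom (T1): ∅ ∈ τ? Yes; X ∈ τ? Yes.
Axiom (T2/T3): check pairwise unions and intersections of members of τ.
All pairwise intersections and unions checked — each lies in τ. Therefore τ satisfies (T1), (T2), (T3): it IS a topology on X.


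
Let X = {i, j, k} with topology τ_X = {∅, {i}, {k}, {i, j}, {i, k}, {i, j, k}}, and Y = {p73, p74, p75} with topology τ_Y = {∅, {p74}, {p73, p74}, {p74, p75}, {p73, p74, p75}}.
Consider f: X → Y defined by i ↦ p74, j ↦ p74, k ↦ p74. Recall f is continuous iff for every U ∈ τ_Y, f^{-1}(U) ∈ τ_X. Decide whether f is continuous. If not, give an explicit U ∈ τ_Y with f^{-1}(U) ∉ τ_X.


f IS continuous.

Compute f^{-1}(U) for each U ∈ τ_Y:
  U = ∅: f^{-1}(U) = ∅ ∈ τ_X ✓.
  U = {p74}: f^{-1}(U) = {i, j, k} ∈ τ_X ✓.
  U = {p73, p74}: f^{-1}(U) = {i, j, k} ∈ τ_X ✓.
  U = {p74, p75}: f^{-1}(U) = {i, j, k} ∈ τ_X ✓.
  U = {p73, p74, p75}: f^{-1}(U) = {i, j, k} ∈ τ_X ✓.
Every preimage lies in τ_X, so f IS continuous.


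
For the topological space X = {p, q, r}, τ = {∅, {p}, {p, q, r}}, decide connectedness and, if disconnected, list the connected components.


(X, τ) is connected.

Find clopen sets (U ∈ τ with X ∖ U ∈ τ):
  U = ∅, X ∖ U = {p, q, r} — both open, so U is clopen.
  U = {p, q, r}, X ∖ U = ∅ — both open, so U is clopen.
Only trivial clopens (∅ and X) exist, so (X, τ) is connected.
Compute connected components by grouping points that agree on all clopens:
  component: {p, q, r}


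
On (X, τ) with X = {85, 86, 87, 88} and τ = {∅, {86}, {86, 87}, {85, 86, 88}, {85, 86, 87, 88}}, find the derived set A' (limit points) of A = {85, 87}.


A' = {88}

For each x ∈ X, list the open sets U ∈ τ with x ∈ U, then check whether U ∩ (A ∖ {x}) ≠ ∅ for every such U.
  x = 85: open {85, 86, 88} ∋ x has {85, 86, 88} ∩ (A ∖ {85}) = ∅, so x is NOT a limit point.
  x = 86: open {86} ∋ x has {86} ∩ (A ∖ {86}) = ∅, so x is NOT a limit point.
  x = 87: open {86, 87} ∋ x has {86, 87} ∩ (A ∖ {87}) = ∅, so x is NOT a limit point.
  x = 88: opens ∋ x are {85, 86, 88}, {85, 86, 87, 88}; each meets A ∖ {88}, so x IS a limit point.
Collecting: A' = {88}.


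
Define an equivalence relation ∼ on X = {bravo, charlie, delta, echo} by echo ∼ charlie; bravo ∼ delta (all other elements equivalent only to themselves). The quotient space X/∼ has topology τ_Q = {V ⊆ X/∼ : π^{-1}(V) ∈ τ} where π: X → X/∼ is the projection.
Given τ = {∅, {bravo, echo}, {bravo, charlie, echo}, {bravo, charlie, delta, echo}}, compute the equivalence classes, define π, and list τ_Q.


X/∼ = {[bravo=delta], [charlie=echo]}; |τ_Q| = 2.

Equivalence classes: [bravo=delta], [charlie=echo].
Quotient map π: X → X/∼ sends bravo ↦ [bravo=delta], charlie ↦ [charlie=echo], delta ↦ [bravo=delta], echo ↦ [charlie=echo].
For each subset V ⊆ X/∼, compute π^{-1}(V) ⊆ X and check whether π^{-1}(V) ∈ τ. V is open in τ_Q iff π^{-1}(V) ∈ τ.
  V = {}: π^{-1}(V) = ∅ ∈ τ ✓.
  V = {[bravo=delta]}: π^{-1}(V) = {bravo, delta} ∉ τ ✗.
  V = {[charlie=echo]}: π^{-1}(V) = {charlie, echo} ∉ τ ✗.
  V = {[bravo=delta], [charlie=echo]}: π^{-1}(V) = {bravo, charlie, delta, echo} ∈ τ ✓.
Open sets in the quotient: τ_Q = {{}, {[bravo=delta], [charlie=echo]}} (2 elements).


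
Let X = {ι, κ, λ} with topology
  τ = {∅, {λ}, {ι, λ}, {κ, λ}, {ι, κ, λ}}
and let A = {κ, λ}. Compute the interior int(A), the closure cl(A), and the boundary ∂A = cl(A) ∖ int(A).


int(A) = {κ, λ}, cl(A) = {ι, κ, λ}, ∂A = {ι}.

Closed sets in (X, τ) are complements of opens:
  closed(X, τ) = {∅, {ι}, {κ}, {ι, κ}, {ι, κ, λ}}.
int(A) = ⋃ {U ∈ τ : U ⊆ A}. Opens contained in A: ∅, {λ}, {κ, λ}.
Taking the union of these: int(A) = {κ, λ}.
cl(A) = ⋂ {C closed : A ⊆ C}. Closed sets containing A: {ι, κ, λ}.
Intersecting these: cl(A) = {ι, κ, λ}.
∂A = cl(A) ∖ int(A) = {ι, κ, λ} ∖ {κ, λ} = {ι}.


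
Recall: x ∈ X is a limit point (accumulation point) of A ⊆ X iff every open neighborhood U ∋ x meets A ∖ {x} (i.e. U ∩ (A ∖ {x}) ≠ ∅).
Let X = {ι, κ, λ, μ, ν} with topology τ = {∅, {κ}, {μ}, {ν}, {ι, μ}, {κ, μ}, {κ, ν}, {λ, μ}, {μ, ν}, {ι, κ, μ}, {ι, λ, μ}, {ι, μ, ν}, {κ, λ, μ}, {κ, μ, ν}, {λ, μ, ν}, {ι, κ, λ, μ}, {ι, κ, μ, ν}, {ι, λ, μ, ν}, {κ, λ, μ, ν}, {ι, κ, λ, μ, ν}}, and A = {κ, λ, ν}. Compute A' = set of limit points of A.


A' = ∅

For each x ∈ X, list the open sets U ∈ τ with x ∈ U, then check whether U ∩ (A ∖ {x}) ≠ ∅ for every such U.
  x = ι: open {ι, μ} ∋ x has {ι, μ} ∩ (A ∖ {ι}) = ∅, so x is NOT a limit point.
  x = κ: open {κ} ∋ x has {κ} ∩ (A ∖ {κ}) = ∅, so x is NOT a limit point.
  x = λ: open {λ, μ} ∋ x has {λ, μ} ∩ (A ∖ {λ}) = ∅, so x is NOT a limit point.
  x = μ: open {μ} ∋ x has {μ} ∩ (A ∖ {μ}) = ∅, so x is NOT a limit point.
  x = ν: open {ν} ∋ x has {ν} ∩ (A ∖ {ν}) = ∅, so x is NOT a limit point.
Collecting: A' = ∅.


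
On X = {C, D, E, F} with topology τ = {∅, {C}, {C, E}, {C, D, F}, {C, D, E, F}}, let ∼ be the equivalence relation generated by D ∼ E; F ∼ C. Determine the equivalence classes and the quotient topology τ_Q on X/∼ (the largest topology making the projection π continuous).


X/∼ = {[C=F], [D=E]}; |τ_Q| = 2.

Equivalence classes: [C=F], [D=E].
Quotient map π: X → X/∼ sends C ↦ [C=F], D ↦ [D=E], E ↦ [D=E], F ↦ [C=F].
For each subset V ⊆ X/∼, compute π^{-1}(V) ⊆ X and check whether π^{-1}(V) ∈ τ. V is open in τ_Q iff π^{-1}(V) ∈ τ.
  V = {}: π^{-1}(V) = ∅ ∈ τ ✓.
  V = {[C=F]}: π^{-1}(V) = {C, F} ∉ τ ✗.
  V = {[D=E]}: π^{-1}(V) = {D, E} ∉ τ ✗.
  V = {[C=F], [D=E]}: π^{-1}(V) = {C, D, E, F} ∈ τ ✓.
Open sets in the quotient: τ_Q = {{}, {[C=F], [D=E]}} (2 elements).
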